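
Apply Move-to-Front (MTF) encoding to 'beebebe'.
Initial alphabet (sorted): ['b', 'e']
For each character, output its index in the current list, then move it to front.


MTF encoding:
'b': index 0 in ['b', 'e'] -> ['b', 'e']
'e': index 1 in ['b', 'e'] -> ['e', 'b']
'e': index 0 in ['e', 'b'] -> ['e', 'b']
'b': index 1 in ['e', 'b'] -> ['b', 'e']
'e': index 1 in ['b', 'e'] -> ['e', 'b']
'b': index 1 in ['e', 'b'] -> ['b', 'e']
'e': index 1 in ['b', 'e'] -> ['e', 'b']


Output: [0, 1, 0, 1, 1, 1, 1]


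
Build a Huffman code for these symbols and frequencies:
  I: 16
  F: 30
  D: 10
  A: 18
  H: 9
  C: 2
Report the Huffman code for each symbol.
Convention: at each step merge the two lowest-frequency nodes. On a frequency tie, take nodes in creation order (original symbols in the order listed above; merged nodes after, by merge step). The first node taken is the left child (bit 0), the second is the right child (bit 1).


Huffman tree construction:
Step 1: Merge C(2) + H(9) = 11
Step 2: Merge D(10) + (C+H)(11) = 21
Step 3: Merge I(16) + A(18) = 34
Step 4: Merge (D+(C+H))(21) + F(30) = 51
Step 5: Merge (I+A)(34) + ((D+(C+H))+F)(51) = 85
Read each symbol's code off the tree from the root (left child = 0, right child = 1).

Codes:
  I: 00 (length 2)
  F: 11 (length 2)
  D: 100 (length 3)
  A: 01 (length 2)
  H: 1011 (length 4)
  C: 1010 (length 4)
Average code length: 202/85 = 2.3765 bits/symbol


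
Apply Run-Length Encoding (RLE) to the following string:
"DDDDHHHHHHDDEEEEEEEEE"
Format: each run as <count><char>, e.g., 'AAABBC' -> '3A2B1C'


Scanning runs left to right:
  i=0: run of 'D' x 4 -> '4D'
  i=4: run of 'H' x 6 -> '6H'
  i=10: run of 'D' x 2 -> '2D'
  i=12: run of 'E' x 9 -> '9E'

RLE = 4D6H2D9E


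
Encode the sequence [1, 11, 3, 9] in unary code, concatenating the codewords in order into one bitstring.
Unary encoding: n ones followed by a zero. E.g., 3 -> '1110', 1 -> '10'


Encode each number as n ones followed by a terminating 0:
  1 -> 10 (2 bits)
  11 -> 111111111110 (12 bits)
  3 -> 1110 (4 bits)
  9 -> 1111111110 (10 bits)
Total length = 2 + 12 + 4 + 10 = 28 bits.

Unary([1, 11, 3, 9]) = 1011111111111011101111111110 (28 bits)


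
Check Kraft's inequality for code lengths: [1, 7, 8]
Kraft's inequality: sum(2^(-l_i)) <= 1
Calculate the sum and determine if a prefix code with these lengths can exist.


Sum = 2^(-1) + 2^(-7) + 2^(-8)
    = 0.5 + 0.0078125 + 0.00390625
    = 131/256 = 0.51171875
Since 0.51171875 <= 1, Kraft's inequality IS satisfied.
A prefix code with these lengths CAN exist.

Kraft sum = 0.51171875. Satisfied.


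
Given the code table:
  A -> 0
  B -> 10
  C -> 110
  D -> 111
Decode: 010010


Decoding:
0 -> A
10 -> B
0 -> A
10 -> B


Result: ABAB


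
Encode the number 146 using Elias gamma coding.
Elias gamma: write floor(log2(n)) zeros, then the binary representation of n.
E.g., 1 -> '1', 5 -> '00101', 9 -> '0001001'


num_bits = floor(log2(146)) + 1 = 8
leading_zeros = num_bits - 1 = 7
binary(146) = 10010010

Elias gamma(146) = '0000000' + '10010010' = 000000010010010 (15 bits)


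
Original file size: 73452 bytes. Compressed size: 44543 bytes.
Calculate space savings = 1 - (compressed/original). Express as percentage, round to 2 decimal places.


ratio = compressed/original = 44543/73452 = 0.606423
savings = 1 - ratio = 1 - 0.606423 = 0.393577
as a percentage: 0.393577 * 100 = 39.36%

Space savings = 1 - 44543/73452 = 39.36%


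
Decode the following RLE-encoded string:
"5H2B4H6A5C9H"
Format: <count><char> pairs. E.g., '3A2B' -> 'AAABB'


Expanding each <count><char> pair:
  5H -> 'HHHHH'
  2B -> 'BB'
  4H -> 'HHHH'
  6A -> 'AAAAAA'
  5C -> 'CCCCC'
  9H -> 'HHHHHHHHH'

Decoded = HHHHHBBHHHHAAAAAACCCCCHHHHHHHHH


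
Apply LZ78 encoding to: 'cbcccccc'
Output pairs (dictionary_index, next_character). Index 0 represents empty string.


LZ78 encoding steps:
Dictionary: {0: ''}
Step 1: w='' (idx 0), next='c' -> output (0, 'c'), add 'c' as idx 1
Step 2: w='' (idx 0), next='b' -> output (0, 'b'), add 'b' as idx 2
Step 3: w='c' (idx 1), next='c' -> output (1, 'c'), add 'cc' as idx 3
Step 4: w='cc' (idx 3), next='c' -> output (3, 'c'), add 'ccc' as idx 4
Step 5: w='c' (idx 1), end of input -> output (1, '')


Encoded: [(0, 'c'), (0, 'b'), (1, 'c'), (3, 'c'), (1, '')]


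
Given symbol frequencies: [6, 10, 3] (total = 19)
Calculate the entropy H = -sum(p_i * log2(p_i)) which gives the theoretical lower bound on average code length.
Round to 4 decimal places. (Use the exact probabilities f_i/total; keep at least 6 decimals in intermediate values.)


Per-symbol terms -p_i * log2(p_i) with p_i = f_i/19:
  p = 6/19 = 0.315789: log2(p) = -1.662965, -p*log2(p) = 0.525147
  p = 10/19 = 0.526316: log2(p) = -0.925999, -p*log2(p) = 0.487368
  p = 3/19 = 0.157895: log2(p) = -2.662965, -p*log2(p) = 0.420468
H = 0.525147 + 0.487368 + 0.420468 = 1.432983

H = 1.433 bits/symbol


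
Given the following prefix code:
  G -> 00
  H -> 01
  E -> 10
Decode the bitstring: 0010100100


Decoding step by step:
Bits 00 -> G
Bits 10 -> E
Bits 10 -> E
Bits 01 -> H
Bits 00 -> G


Decoded message: GEEHG


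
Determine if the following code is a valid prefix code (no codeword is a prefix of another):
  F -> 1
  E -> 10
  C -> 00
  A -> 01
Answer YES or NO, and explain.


Checking each pair (does one codeword prefix another?):
  F='1' vs E='10': prefix -- VIOLATION

NO -- this is NOT a valid prefix code. F (1) is a prefix of E (10).


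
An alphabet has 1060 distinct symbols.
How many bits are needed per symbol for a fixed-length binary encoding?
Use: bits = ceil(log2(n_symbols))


log2(1060) = 10.0498
Bracket: 2^10 = 1024 < 1060 <= 2^11 = 2048
So ceil(log2(1060)) = 11

bits = ceil(log2(1060)) = ceil(10.0498) = 11 bits


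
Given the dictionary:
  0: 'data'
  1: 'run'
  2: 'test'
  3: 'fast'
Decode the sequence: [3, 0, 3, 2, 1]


Look up each index in the dictionary:
  3 -> 'fast'
  0 -> 'data'
  3 -> 'fast'
  2 -> 'test'
  1 -> 'run'

Decoded: "fast data fast test run"


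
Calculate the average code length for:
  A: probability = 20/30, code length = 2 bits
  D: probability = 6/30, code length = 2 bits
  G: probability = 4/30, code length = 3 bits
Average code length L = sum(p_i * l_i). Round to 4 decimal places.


Weighted contributions p_i * l_i:
  A: (20/30) * 2 = 40/30
  D: (6/30) * 2 = 12/30
  G: (4/30) * 3 = 12/30
Sum = (40 + 12 + 12)/30 = 64/30

L = 64/30 = 2.1333 bits/symbol


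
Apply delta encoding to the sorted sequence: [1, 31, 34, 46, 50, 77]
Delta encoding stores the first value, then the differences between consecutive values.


First value: 1
Deltas:
  31 - 1 = 30
  34 - 31 = 3
  46 - 34 = 12
  50 - 46 = 4
  77 - 50 = 27


Delta encoded: [1, 30, 3, 12, 4, 27]


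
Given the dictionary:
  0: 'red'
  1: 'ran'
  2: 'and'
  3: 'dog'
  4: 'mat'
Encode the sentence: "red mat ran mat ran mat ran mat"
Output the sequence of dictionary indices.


Look up each word in the dictionary:
  'red' -> 0
  'mat' -> 4
  'ran' -> 1
  'mat' -> 4
  'ran' -> 1
  'mat' -> 4
  'ran' -> 1
  'mat' -> 4

Encoded: [0, 4, 1, 4, 1, 4, 1, 4]


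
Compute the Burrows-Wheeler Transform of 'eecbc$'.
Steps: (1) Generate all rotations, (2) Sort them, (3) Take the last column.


Rotations (sorted):
  0: $eecbc -> last char: c
  1: bc$eec -> last char: c
  2: c$eecb -> last char: b
  3: cbc$ee -> last char: e
  4: ecbc$e -> last char: e
  5: eecbc$ -> last char: $


BWT = ccbee$


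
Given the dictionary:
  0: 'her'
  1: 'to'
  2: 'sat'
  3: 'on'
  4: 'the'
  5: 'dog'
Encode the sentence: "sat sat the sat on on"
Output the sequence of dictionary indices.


Look up each word in the dictionary:
  'sat' -> 2
  'sat' -> 2
  'the' -> 4
  'sat' -> 2
  'on' -> 3
  'on' -> 3

Encoded: [2, 2, 4, 2, 3, 3]


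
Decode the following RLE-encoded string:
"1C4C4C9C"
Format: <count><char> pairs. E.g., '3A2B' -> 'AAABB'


Expanding each <count><char> pair:
  1C -> 'C'
  4C -> 'CCCC'
  4C -> 'CCCC'
  9C -> 'CCCCCCCCC'

Decoded = CCCCCCCCCCCCCCCCCC


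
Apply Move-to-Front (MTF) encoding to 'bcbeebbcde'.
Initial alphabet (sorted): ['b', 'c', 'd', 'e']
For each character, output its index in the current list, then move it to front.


MTF encoding:
'b': index 0 in ['b', 'c', 'd', 'e'] -> ['b', 'c', 'd', 'e']
'c': index 1 in ['b', 'c', 'd', 'e'] -> ['c', 'b', 'd', 'e']
'b': index 1 in ['c', 'b', 'd', 'e'] -> ['b', 'c', 'd', 'e']
'e': index 3 in ['b', 'c', 'd', 'e'] -> ['e', 'b', 'c', 'd']
'e': index 0 in ['e', 'b', 'c', 'd'] -> ['e', 'b', 'c', 'd']
'b': index 1 in ['e', 'b', 'c', 'd'] -> ['b', 'e', 'c', 'd']
'b': index 0 in ['b', 'e', 'c', 'd'] -> ['b', 'e', 'c', 'd']
'c': index 2 in ['b', 'e', 'c', 'd'] -> ['c', 'b', 'e', 'd']
'd': index 3 in ['c', 'b', 'e', 'd'] -> ['d', 'c', 'b', 'e']
'e': index 3 in ['d', 'c', 'b', 'e'] -> ['e', 'd', 'c', 'b']


Output: [0, 1, 1, 3, 0, 1, 0, 2, 3, 3]


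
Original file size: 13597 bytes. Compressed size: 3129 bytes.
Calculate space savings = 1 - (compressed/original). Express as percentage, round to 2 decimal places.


ratio = compressed/original = 3129/13597 = 0.230124
savings = 1 - ratio = 1 - 0.230124 = 0.769876
as a percentage: 0.769876 * 100 = 76.99%

Space savings = 1 - 3129/13597 = 76.99%


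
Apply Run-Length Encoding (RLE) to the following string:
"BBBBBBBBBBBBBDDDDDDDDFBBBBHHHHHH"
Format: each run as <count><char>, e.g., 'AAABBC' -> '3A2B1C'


Scanning runs left to right:
  i=0: run of 'B' x 13 -> '13B'
  i=13: run of 'D' x 8 -> '8D'
  i=21: run of 'F' x 1 -> '1F'
  i=22: run of 'B' x 4 -> '4B'
  i=26: run of 'H' x 6 -> '6H'

RLE = 13B8D1F4B6H


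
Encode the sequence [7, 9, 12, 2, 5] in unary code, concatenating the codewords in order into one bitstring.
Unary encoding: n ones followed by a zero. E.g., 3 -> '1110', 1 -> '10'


Encode each number as n ones followed by a terminating 0:
  7 -> 11111110 (8 bits)
  9 -> 1111111110 (10 bits)
  12 -> 1111111111110 (13 bits)
  2 -> 110 (3 bits)
  5 -> 111110 (6 bits)
Total length = 8 + 10 + 13 + 3 + 6 = 40 bits.

Unary([7, 9, 12, 2, 5]) = 1111111011111111101111111111110110111110 (40 bits)


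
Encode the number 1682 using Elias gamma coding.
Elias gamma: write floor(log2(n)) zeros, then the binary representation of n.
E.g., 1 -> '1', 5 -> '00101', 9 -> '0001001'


num_bits = floor(log2(1682)) + 1 = 11
leading_zeros = num_bits - 1 = 10
binary(1682) = 11010010010

Elias gamma(1682) = '0000000000' + '11010010010' = 000000000011010010010 (21 bits)


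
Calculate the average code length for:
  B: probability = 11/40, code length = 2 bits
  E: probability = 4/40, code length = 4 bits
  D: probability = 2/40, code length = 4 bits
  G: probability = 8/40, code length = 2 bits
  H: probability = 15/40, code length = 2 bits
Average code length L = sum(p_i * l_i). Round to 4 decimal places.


Weighted contributions p_i * l_i:
  B: (11/40) * 2 = 22/40
  E: (4/40) * 4 = 16/40
  D: (2/40) * 4 = 8/40
  G: (8/40) * 2 = 16/40
  H: (15/40) * 2 = 30/40
Sum = (22 + 16 + 8 + 16 + 30)/40 = 92/40

L = 92/40 = 2.3000 bits/symbol


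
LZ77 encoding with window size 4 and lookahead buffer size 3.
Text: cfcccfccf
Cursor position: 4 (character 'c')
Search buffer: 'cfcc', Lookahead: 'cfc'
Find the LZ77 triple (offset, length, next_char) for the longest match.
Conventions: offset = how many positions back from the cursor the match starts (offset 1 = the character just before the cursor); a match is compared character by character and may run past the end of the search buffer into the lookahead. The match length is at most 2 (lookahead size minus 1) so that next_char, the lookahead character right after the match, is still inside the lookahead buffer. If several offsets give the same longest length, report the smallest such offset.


Try each offset into the search buffer:
  offset=1 (pos 3, char 'c'): match length 1
  offset=2 (pos 2, char 'c'): match length 1
  offset=3 (pos 1, char 'f'): match length 0
  offset=4 (pos 0, char 'c'): match length 2
Longest match has length 2 at offset 4.
next_char = character at position 4 + 2 = 6 -> 'c'

Best match: offset=4, length=2 (matching 'cf' starting at position 0)
LZ77 triple: (4, 2, 'c')


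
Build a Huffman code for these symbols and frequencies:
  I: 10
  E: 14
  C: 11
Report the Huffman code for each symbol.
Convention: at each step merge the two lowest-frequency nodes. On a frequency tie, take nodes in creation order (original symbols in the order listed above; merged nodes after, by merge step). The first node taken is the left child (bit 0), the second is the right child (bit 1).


Huffman tree construction:
Step 1: Merge I(10) + C(11) = 21
Step 2: Merge E(14) + (I+C)(21) = 35
Read each symbol's code off the tree from the root (left child = 0, right child = 1).

Codes:
  I: 10 (length 2)
  E: 0 (length 1)
  C: 11 (length 2)
Average code length: 56/35 = 1.6000 bits/symbol


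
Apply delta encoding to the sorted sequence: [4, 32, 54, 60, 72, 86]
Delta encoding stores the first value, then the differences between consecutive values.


First value: 4
Deltas:
  32 - 4 = 28
  54 - 32 = 22
  60 - 54 = 6
  72 - 60 = 12
  86 - 72 = 14


Delta encoded: [4, 28, 22, 6, 12, 14]


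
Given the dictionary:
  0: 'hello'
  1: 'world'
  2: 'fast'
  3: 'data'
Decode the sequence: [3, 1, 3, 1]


Look up each index in the dictionary:
  3 -> 'data'
  1 -> 'world'
  3 -> 'data'
  1 -> 'world'

Decoded: "data world data world"


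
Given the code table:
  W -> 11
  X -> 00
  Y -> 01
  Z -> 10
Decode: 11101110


Decoding:
11 -> W
10 -> Z
11 -> W
10 -> Z


Result: WZWZ


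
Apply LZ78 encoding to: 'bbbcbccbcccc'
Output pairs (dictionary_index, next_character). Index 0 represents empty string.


LZ78 encoding steps:
Dictionary: {0: ''}
Step 1: w='' (idx 0), next='b' -> output (0, 'b'), add 'b' as idx 1
Step 2: w='b' (idx 1), next='b' -> output (1, 'b'), add 'bb' as idx 2
Step 3: w='' (idx 0), next='c' -> output (0, 'c'), add 'c' as idx 3
Step 4: w='b' (idx 1), next='c' -> output (1, 'c'), add 'bc' as idx 4
Step 5: w='c' (idx 3), next='b' -> output (3, 'b'), add 'cb' as idx 5
Step 6: w='c' (idx 3), next='c' -> output (3, 'c'), add 'cc' as idx 6
Step 7: w='cc' (idx 6), end of input -> output (6, '')


Encoded: [(0, 'b'), (1, 'b'), (0, 'c'), (1, 'c'), (3, 'b'), (3, 'c'), (6, '')]


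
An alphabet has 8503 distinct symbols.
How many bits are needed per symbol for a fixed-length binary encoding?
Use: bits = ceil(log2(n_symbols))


log2(8503) = 13.0538
Bracket: 2^13 = 8192 < 8503 <= 2^14 = 16384
So ceil(log2(8503)) = 14

bits = ceil(log2(8503)) = ceil(13.0538) = 14 bits


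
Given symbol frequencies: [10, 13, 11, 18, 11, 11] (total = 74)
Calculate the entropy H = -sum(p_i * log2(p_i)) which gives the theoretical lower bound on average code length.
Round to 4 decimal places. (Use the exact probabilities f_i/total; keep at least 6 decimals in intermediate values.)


Per-symbol terms -p_i * log2(p_i) with p_i = f_i/74:
  p = 10/74 = 0.135135: log2(p) = -2.887525, -p*log2(p) = 0.390206
  p = 13/74 = 0.175676: log2(p) = -2.509014, -p*log2(p) = 0.440773
  p = 11/74 = 0.148649: log2(p) = -2.750022, -p*log2(p) = 0.408787
  p = 18/74 = 0.243243: log2(p) = -2.039528, -p*log2(p) = 0.496101
  p = 11/74 = 0.148649: log2(p) = -2.750022, -p*log2(p) = 0.408787
  p = 11/74 = 0.148649: log2(p) = -2.750022, -p*log2(p) = 0.408787
H = 0.390206 + 0.440773 + 0.408787 + 0.496101 + 0.408787 + 0.408787 = 2.553441

H = 2.5534 bits/symbol


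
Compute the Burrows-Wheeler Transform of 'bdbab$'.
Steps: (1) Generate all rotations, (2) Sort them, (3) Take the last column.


Rotations (sorted):
  0: $bdbab -> last char: b
  1: ab$bdb -> last char: b
  2: b$bdba -> last char: a
  3: bab$bd -> last char: d
  4: bdbab$ -> last char: $
  5: dbab$b -> last char: b


BWT = bbad$b


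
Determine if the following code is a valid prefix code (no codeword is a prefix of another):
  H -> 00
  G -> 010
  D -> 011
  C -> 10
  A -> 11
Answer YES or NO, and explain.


Checking each pair (does one codeword prefix another?):
  H='00' vs G='010': no prefix
  H='00' vs D='011': no prefix
  H='00' vs C='10': no prefix
  H='00' vs A='11': no prefix
  G='010' vs H='00': no prefix
  G='010' vs D='011': no prefix
  G='010' vs C='10': no prefix
  G='010' vs A='11': no prefix
  D='011' vs H='00': no prefix
  D='011' vs G='010': no prefix
  D='011' vs C='10': no prefix
  D='011' vs A='11': no prefix
  C='10' vs H='00': no prefix
  C='10' vs G='010': no prefix
  C='10' vs D='011': no prefix
  C='10' vs A='11': no prefix
  A='11' vs H='00': no prefix
  A='11' vs G='010': no prefix
  A='11' vs D='011': no prefix
  A='11' vs C='10': no prefix
No violation found over all pairs.

YES -- this is a valid prefix code. No codeword is a prefix of any other codeword.


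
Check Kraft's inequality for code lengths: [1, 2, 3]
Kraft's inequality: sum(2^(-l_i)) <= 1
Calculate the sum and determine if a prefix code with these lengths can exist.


Sum = 2^(-1) + 2^(-2) + 2^(-3)
    = 0.5 + 0.25 + 0.125
    = 7/8 = 0.875
Since 0.875 <= 1, Kraft's inequality IS satisfied.
A prefix code with these lengths CAN exist.

Kraft sum = 0.875. Satisfied.


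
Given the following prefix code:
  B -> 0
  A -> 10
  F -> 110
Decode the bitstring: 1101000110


Decoding step by step:
Bits 110 -> F
Bits 10 -> A
Bits 0 -> B
Bits 0 -> B
Bits 110 -> F


Decoded message: FABBF


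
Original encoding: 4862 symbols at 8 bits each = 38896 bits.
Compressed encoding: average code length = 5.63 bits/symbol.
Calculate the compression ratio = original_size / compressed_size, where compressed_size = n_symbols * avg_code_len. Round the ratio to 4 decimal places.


original_size = n_symbols * orig_bits = 4862 * 8 = 38896 bits
compressed_size = n_symbols * avg_code_len = 4862 * 5.63 = 27373.06 bits
ratio = original_size / compressed_size = 38896 / 27373.06 = 1.421

Compression ratio = 1.421


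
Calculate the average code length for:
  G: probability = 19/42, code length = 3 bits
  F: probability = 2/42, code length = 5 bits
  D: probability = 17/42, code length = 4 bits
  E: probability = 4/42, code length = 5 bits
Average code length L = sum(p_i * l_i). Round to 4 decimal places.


Weighted contributions p_i * l_i:
  G: (19/42) * 3 = 57/42
  F: (2/42) * 5 = 10/42
  D: (17/42) * 4 = 68/42
  E: (4/42) * 5 = 20/42
Sum = (57 + 10 + 68 + 20)/42 = 155/42

L = 155/42 = 3.6905 bits/symbol


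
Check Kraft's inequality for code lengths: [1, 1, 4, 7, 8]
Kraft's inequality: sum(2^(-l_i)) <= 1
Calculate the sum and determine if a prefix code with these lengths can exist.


Sum = 2^(-1) + 2^(-1) + 2^(-4) + 2^(-7) + 2^(-8)
    = 0.5 + 0.5 + 0.0625 + 0.0078125 + 0.00390625
    = 275/256 = 1.07421875
Since 1.07421875 > 1, Kraft's inequality is NOT satisfied.
A prefix code with these lengths CANNOT exist.

Kraft sum = 1.07421875. Not satisfied.


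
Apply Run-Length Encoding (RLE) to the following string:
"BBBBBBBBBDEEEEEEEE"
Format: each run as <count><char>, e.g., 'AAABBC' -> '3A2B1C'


Scanning runs left to right:
  i=0: run of 'B' x 9 -> '9B'
  i=9: run of 'D' x 1 -> '1D'
  i=10: run of 'E' x 8 -> '8E'

RLE = 9B1D8E


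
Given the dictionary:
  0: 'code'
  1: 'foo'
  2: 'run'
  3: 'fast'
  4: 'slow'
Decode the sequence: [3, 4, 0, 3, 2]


Look up each index in the dictionary:
  3 -> 'fast'
  4 -> 'slow'
  0 -> 'code'
  3 -> 'fast'
  2 -> 'run'

Decoded: "fast slow code fast run"


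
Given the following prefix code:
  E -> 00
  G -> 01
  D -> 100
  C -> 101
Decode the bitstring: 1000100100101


Decoding step by step:
Bits 100 -> D
Bits 01 -> G
Bits 00 -> E
Bits 100 -> D
Bits 101 -> C


Decoded message: DGEDC


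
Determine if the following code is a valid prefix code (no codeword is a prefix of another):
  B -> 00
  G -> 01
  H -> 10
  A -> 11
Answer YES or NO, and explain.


Checking each pair (does one codeword prefix another?):
  B='00' vs G='01': no prefix
  B='00' vs H='10': no prefix
  B='00' vs A='11': no prefix
  G='01' vs B='00': no prefix
  G='01' vs H='10': no prefix
  G='01' vs A='11': no prefix
  H='10' vs B='00': no prefix
  H='10' vs G='01': no prefix
  H='10' vs A='11': no prefix
  A='11' vs B='00': no prefix
  A='11' vs G='01': no prefix
  A='11' vs H='10': no prefix
No violation found over all pairs.

YES -- this is a valid prefix code. No codeword is a prefix of any other codeword.


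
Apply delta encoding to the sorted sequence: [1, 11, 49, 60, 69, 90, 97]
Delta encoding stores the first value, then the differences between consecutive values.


First value: 1
Deltas:
  11 - 1 = 10
  49 - 11 = 38
  60 - 49 = 11
  69 - 60 = 9
  90 - 69 = 21
  97 - 90 = 7


Delta encoded: [1, 10, 38, 11, 9, 21, 7]


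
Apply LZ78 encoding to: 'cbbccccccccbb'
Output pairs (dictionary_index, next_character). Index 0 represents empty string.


LZ78 encoding steps:
Dictionary: {0: ''}
Step 1: w='' (idx 0), next='c' -> output (0, 'c'), add 'c' as idx 1
Step 2: w='' (idx 0), next='b' -> output (0, 'b'), add 'b' as idx 2
Step 3: w='b' (idx 2), next='c' -> output (2, 'c'), add 'bc' as idx 3
Step 4: w='c' (idx 1), next='c' -> output (1, 'c'), add 'cc' as idx 4
Step 5: w='cc' (idx 4), next='c' -> output (4, 'c'), add 'ccc' as idx 5
Step 6: w='cc' (idx 4), next='b' -> output (4, 'b'), add 'ccb' as idx 6
Step 7: w='b' (idx 2), end of input -> output (2, '')


Encoded: [(0, 'c'), (0, 'b'), (2, 'c'), (1, 'c'), (4, 'c'), (4, 'b'), (2, '')]


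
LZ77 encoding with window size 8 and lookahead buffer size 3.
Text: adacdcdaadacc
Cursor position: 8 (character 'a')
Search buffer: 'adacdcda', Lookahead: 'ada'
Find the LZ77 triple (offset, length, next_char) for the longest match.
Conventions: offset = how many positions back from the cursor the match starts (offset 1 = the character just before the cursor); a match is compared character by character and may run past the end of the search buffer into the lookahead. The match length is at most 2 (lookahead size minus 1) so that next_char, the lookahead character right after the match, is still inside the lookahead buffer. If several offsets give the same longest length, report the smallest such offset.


Try each offset into the search buffer:
  offset=1 (pos 7, char 'a'): match length 1
  offset=2 (pos 6, char 'd'): match length 0
  offset=3 (pos 5, char 'c'): match length 0
  offset=4 (pos 4, char 'd'): match length 0
  offset=5 (pos 3, char 'c'): match length 0
  offset=6 (pos 2, char 'a'): match length 1
  offset=7 (pos 1, char 'd'): match length 0
  offset=8 (pos 0, char 'a'): match length 2
Longest match has length 2 at offset 8.
next_char = character at position 8 + 2 = 10 -> 'a'

Best match: offset=8, length=2 (matching 'ad' starting at position 0)
LZ77 triple: (8, 2, 'a')


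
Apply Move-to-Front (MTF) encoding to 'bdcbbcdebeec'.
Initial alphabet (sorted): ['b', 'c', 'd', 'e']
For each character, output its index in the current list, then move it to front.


MTF encoding:
'b': index 0 in ['b', 'c', 'd', 'e'] -> ['b', 'c', 'd', 'e']
'd': index 2 in ['b', 'c', 'd', 'e'] -> ['d', 'b', 'c', 'e']
'c': index 2 in ['d', 'b', 'c', 'e'] -> ['c', 'd', 'b', 'e']
'b': index 2 in ['c', 'd', 'b', 'e'] -> ['b', 'c', 'd', 'e']
'b': index 0 in ['b', 'c', 'd', 'e'] -> ['b', 'c', 'd', 'e']
'c': index 1 in ['b', 'c', 'd', 'e'] -> ['c', 'b', 'd', 'e']
'd': index 2 in ['c', 'b', 'd', 'e'] -> ['d', 'c', 'b', 'e']
'e': index 3 in ['d', 'c', 'b', 'e'] -> ['e', 'd', 'c', 'b']
'b': index 3 in ['e', 'd', 'c', 'b'] -> ['b', 'e', 'd', 'c']
'e': index 1 in ['b', 'e', 'd', 'c'] -> ['e', 'b', 'd', 'c']
'e': index 0 in ['e', 'b', 'd', 'c'] -> ['e', 'b', 'd', 'c']
'c': index 3 in ['e', 'b', 'd', 'c'] -> ['c', 'e', 'b', 'd']


Output: [0, 2, 2, 2, 0, 1, 2, 3, 3, 1, 0, 3]


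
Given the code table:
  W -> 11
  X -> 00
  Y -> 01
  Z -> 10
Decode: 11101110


Decoding:
11 -> W
10 -> Z
11 -> W
10 -> Z


Result: WZWZ


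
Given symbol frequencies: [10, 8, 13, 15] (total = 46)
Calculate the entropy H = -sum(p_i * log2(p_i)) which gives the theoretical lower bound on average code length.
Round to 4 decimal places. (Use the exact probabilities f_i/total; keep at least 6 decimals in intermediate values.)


Per-symbol terms -p_i * log2(p_i) with p_i = f_i/46:
  p = 10/46 = 0.217391: log2(p) = -2.201634, -p*log2(p) = 0.478616
  p = 8/46 = 0.173913: log2(p) = -2.523562, -p*log2(p) = 0.438880
  p = 13/46 = 0.282609: log2(p) = -1.823122, -p*log2(p) = 0.515230
  p = 15/46 = 0.326087: log2(p) = -1.616671, -p*log2(p) = 0.527175
H = 0.478616 + 0.438880 + 0.515230 + 0.527175 = 1.959901

H = 1.9599 bits/symbol


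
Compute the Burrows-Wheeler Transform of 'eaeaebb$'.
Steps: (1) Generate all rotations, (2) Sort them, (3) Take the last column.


Rotations (sorted):
  0: $eaeaebb -> last char: b
  1: aeaebb$e -> last char: e
  2: aebb$eae -> last char: e
  3: b$eaeaeb -> last char: b
  4: bb$eaeae -> last char: e
  5: eaeaebb$ -> last char: $
  6: eaebb$ea -> last char: a
  7: ebb$eaea -> last char: a


BWT = beebe$aa


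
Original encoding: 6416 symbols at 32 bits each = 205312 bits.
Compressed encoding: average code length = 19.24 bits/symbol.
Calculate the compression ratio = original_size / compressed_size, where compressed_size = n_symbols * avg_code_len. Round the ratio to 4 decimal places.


original_size = n_symbols * orig_bits = 6416 * 32 = 205312 bits
compressed_size = n_symbols * avg_code_len = 6416 * 19.24 = 123443.84 bits
ratio = original_size / compressed_size = 205312 / 123443.84 = 1.6632

Compression ratio = 1.6632


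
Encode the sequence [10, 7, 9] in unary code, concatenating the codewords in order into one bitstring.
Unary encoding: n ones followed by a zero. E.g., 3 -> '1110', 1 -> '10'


Encode each number as n ones followed by a terminating 0:
  10 -> 11111111110 (11 bits)
  7 -> 11111110 (8 bits)
  9 -> 1111111110 (10 bits)
Total length = 11 + 8 + 10 = 29 bits.

Unary([10, 7, 9]) = 11111111110111111101111111110 (29 bits)


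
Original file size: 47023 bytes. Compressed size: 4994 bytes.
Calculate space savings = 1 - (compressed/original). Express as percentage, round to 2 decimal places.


ratio = compressed/original = 4994/47023 = 0.106203
savings = 1 - ratio = 1 - 0.106203 = 0.893797
as a percentage: 0.893797 * 100 = 89.38%

Space savings = 1 - 4994/47023 = 89.38%


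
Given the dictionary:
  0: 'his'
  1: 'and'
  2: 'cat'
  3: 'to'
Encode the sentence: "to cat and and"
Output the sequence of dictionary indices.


Look up each word in the dictionary:
  'to' -> 3
  'cat' -> 2
  'and' -> 1
  'and' -> 1

Encoded: [3, 2, 1, 1]


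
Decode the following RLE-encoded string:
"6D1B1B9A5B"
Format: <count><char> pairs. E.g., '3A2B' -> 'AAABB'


Expanding each <count><char> pair:
  6D -> 'DDDDDD'
  1B -> 'B'
  1B -> 'B'
  9A -> 'AAAAAAAAA'
  5B -> 'BBBBB'

Decoded = DDDDDDBBAAAAAAAAABBBBB


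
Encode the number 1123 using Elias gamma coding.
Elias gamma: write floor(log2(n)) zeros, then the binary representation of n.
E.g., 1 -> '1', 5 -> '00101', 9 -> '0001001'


num_bits = floor(log2(1123)) + 1 = 11
leading_zeros = num_bits - 1 = 10
binary(1123) = 10001100011

Elias gamma(1123) = '0000000000' + '10001100011' = 000000000010001100011 (21 bits)


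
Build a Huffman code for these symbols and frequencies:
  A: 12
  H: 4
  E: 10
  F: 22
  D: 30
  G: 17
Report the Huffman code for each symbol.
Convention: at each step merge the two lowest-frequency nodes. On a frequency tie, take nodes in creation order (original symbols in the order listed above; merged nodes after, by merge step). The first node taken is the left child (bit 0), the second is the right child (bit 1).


Huffman tree construction:
Step 1: Merge H(4) + E(10) = 14
Step 2: Merge A(12) + (H+E)(14) = 26
Step 3: Merge G(17) + F(22) = 39
Step 4: Merge (A+(H+E))(26) + D(30) = 56
Step 5: Merge (G+F)(39) + ((A+(H+E))+D)(56) = 95
Read each symbol's code off the tree from the root (left child = 0, right child = 1).

Codes:
  A: 100 (length 3)
  H: 1010 (length 4)
  E: 1011 (length 4)
  F: 01 (length 2)
  D: 11 (length 2)
  G: 00 (length 2)
Average code length: 230/95 = 2.4211 bits/symbol


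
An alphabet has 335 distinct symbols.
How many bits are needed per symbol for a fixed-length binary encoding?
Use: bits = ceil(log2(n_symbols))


log2(335) = 8.388
Bracket: 2^8 = 256 < 335 <= 2^9 = 512
So ceil(log2(335)) = 9

bits = ceil(log2(335)) = ceil(8.388) = 9 bits


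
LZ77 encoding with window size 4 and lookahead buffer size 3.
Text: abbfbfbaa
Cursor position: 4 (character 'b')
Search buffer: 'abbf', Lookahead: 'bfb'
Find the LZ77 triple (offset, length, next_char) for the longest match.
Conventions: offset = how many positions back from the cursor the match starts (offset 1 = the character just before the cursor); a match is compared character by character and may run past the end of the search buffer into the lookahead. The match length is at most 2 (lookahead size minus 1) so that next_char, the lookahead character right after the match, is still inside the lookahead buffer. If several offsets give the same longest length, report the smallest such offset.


Try each offset into the search buffer:
  offset=1 (pos 3, char 'f'): match length 0
  offset=2 (pos 2, char 'b'): match length 2
  offset=3 (pos 1, char 'b'): match length 1
  offset=4 (pos 0, char 'a'): match length 0
Longest match has length 2 at offset 2.
next_char = character at position 4 + 2 = 6 -> 'b'

Best match: offset=2, length=2 (matching 'bf' starting at position 2)
LZ77 triple: (2, 2, 'b')


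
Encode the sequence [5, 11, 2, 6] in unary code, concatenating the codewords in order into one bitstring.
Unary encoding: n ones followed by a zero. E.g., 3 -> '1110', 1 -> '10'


Encode each number as n ones followed by a terminating 0:
  5 -> 111110 (6 bits)
  11 -> 111111111110 (12 bits)
  2 -> 110 (3 bits)
  6 -> 1111110 (7 bits)
Total length = 6 + 12 + 3 + 7 = 28 bits.

Unary([5, 11, 2, 6]) = 1111101111111111101101111110 (28 bits)


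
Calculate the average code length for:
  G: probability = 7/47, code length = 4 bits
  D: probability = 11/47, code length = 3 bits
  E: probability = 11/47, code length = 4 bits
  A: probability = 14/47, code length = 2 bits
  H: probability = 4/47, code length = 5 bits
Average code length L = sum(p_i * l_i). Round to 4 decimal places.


Weighted contributions p_i * l_i:
  G: (7/47) * 4 = 28/47
  D: (11/47) * 3 = 33/47
  E: (11/47) * 4 = 44/47
  A: (14/47) * 2 = 28/47
  H: (4/47) * 5 = 20/47
Sum = (28 + 33 + 44 + 28 + 20)/47 = 153/47

L = 153/47 = 3.2553 bits/symbol


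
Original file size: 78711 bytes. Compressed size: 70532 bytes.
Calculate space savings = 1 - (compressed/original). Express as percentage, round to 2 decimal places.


ratio = compressed/original = 70532/78711 = 0.896088
savings = 1 - ratio = 1 - 0.896088 = 0.103912
as a percentage: 0.103912 * 100 = 10.39%

Space savings = 1 - 70532/78711 = 10.39%


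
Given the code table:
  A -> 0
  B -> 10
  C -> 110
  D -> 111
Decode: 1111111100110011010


Decoding:
111 -> D
111 -> D
110 -> C
0 -> A
110 -> C
0 -> A
110 -> C
10 -> B


Result: DDCACACB


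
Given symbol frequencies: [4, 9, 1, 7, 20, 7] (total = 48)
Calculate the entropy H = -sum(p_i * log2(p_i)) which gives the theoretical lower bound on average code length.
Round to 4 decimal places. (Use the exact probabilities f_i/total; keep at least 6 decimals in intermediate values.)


Per-symbol terms -p_i * log2(p_i) with p_i = f_i/48:
  p = 4/48 = 0.083333: log2(p) = -3.584963, -p*log2(p) = 0.298747
  p = 9/48 = 0.187500: log2(p) = -2.415037, -p*log2(p) = 0.452820
  p = 1/48 = 0.020833: log2(p) = -5.584963, -p*log2(p) = 0.116353
  p = 7/48 = 0.145833: log2(p) = -2.777608, -p*log2(p) = 0.405068
  p = 20/48 = 0.416667: log2(p) = -1.263034, -p*log2(p) = 0.526264
  p = 7/48 = 0.145833: log2(p) = -2.777608, -p*log2(p) = 0.405068
H = 0.298747 + 0.452820 + 0.116353 + 0.405068 + 0.526264 + 0.405068 = 2.204320

H = 2.2043 bits/symbol


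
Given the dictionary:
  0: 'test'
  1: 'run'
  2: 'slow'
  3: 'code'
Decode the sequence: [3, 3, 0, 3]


Look up each index in the dictionary:
  3 -> 'code'
  3 -> 'code'
  0 -> 'test'
  3 -> 'code'

Decoded: "code code test code"


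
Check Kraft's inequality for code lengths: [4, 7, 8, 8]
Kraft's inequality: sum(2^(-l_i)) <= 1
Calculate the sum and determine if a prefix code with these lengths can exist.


Sum = 2^(-4) + 2^(-7) + 2^(-8) + 2^(-8)
    = 0.0625 + 0.0078125 + 0.00390625 + 0.00390625
    = 20/256 = 0.078125
Since 0.078125 <= 1, Kraft's inequality IS satisfied.
A prefix code with these lengths CAN exist.

Kraft sum = 0.078125. Satisfied.


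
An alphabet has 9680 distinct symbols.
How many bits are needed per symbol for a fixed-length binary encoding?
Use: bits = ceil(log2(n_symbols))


log2(9680) = 13.2408
Bracket: 2^13 = 8192 < 9680 <= 2^14 = 16384
So ceil(log2(9680)) = 14

bits = ceil(log2(9680)) = ceil(13.2408) = 14 bits


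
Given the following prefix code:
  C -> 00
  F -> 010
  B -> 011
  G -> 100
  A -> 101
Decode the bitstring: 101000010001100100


Decoding step by step:
Bits 101 -> A
Bits 00 -> C
Bits 00 -> C
Bits 100 -> G
Bits 011 -> B
Bits 00 -> C
Bits 100 -> G


Decoded message: ACCGBCG


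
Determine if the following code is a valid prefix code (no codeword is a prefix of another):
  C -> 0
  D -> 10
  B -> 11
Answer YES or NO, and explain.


Checking each pair (does one codeword prefix another?):
  C='0' vs D='10': no prefix
  C='0' vs B='11': no prefix
  D='10' vs C='0': no prefix
  D='10' vs B='11': no prefix
  B='11' vs C='0': no prefix
  B='11' vs D='10': no prefix
No violation found over all pairs.

YES -- this is a valid prefix code. No codeword is a prefix of any other codeword.


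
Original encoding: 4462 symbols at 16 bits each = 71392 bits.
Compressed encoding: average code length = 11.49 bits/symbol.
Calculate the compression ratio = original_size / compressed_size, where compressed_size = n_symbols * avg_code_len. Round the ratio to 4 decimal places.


original_size = n_symbols * orig_bits = 4462 * 16 = 71392 bits
compressed_size = n_symbols * avg_code_len = 4462 * 11.49 = 51268.38 bits
ratio = original_size / compressed_size = 71392 / 51268.38 = 1.3925

Compression ratio = 1.3925


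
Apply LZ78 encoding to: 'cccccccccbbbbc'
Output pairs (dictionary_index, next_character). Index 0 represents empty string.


LZ78 encoding steps:
Dictionary: {0: ''}
Step 1: w='' (idx 0), next='c' -> output (0, 'c'), add 'c' as idx 1
Step 2: w='c' (idx 1), next='c' -> output (1, 'c'), add 'cc' as idx 2
Step 3: w='cc' (idx 2), next='c' -> output (2, 'c'), add 'ccc' as idx 3
Step 4: w='ccc' (idx 3), next='b' -> output (3, 'b'), add 'cccb' as idx 4
Step 5: w='' (idx 0), next='b' -> output (0, 'b'), add 'b' as idx 5
Step 6: w='b' (idx 5), next='b' -> output (5, 'b'), add 'bb' as idx 6
Step 7: w='c' (idx 1), end of input -> output (1, '')


Encoded: [(0, 'c'), (1, 'c'), (2, 'c'), (3, 'b'), (0, 'b'), (5, 'b'), (1, '')]


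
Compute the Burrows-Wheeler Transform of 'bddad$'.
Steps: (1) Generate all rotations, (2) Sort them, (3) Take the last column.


Rotations (sorted):
  0: $bddad -> last char: d
  1: ad$bdd -> last char: d
  2: bddad$ -> last char: $
  3: d$bdda -> last char: a
  4: dad$bd -> last char: d
  5: ddad$b -> last char: b


BWT = dd$adb


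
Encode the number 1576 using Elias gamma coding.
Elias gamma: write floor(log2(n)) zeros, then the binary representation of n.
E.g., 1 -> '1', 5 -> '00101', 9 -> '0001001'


num_bits = floor(log2(1576)) + 1 = 11
leading_zeros = num_bits - 1 = 10
binary(1576) = 11000101000

Elias gamma(1576) = '0000000000' + '11000101000' = 000000000011000101000 (21 bits)


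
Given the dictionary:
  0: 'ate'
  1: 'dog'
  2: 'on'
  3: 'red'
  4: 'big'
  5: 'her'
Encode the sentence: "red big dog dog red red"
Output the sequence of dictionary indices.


Look up each word in the dictionary:
  'red' -> 3
  'big' -> 4
  'dog' -> 1
  'dog' -> 1
  'red' -> 3
  'red' -> 3

Encoded: [3, 4, 1, 1, 3, 3]


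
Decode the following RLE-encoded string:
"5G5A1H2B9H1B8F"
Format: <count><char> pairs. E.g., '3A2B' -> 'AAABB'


Expanding each <count><char> pair:
  5G -> 'GGGGG'
  5A -> 'AAAAA'
  1H -> 'H'
  2B -> 'BB'
  9H -> 'HHHHHHHHH'
  1B -> 'B'
  8F -> 'FFFFFFFF'

Decoded = GGGGGAAAAAHBBHHHHHHHHHBFFFFFFFF


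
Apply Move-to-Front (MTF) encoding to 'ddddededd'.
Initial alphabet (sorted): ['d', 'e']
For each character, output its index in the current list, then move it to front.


MTF encoding:
'd': index 0 in ['d', 'e'] -> ['d', 'e']
'd': index 0 in ['d', 'e'] -> ['d', 'e']
'd': index 0 in ['d', 'e'] -> ['d', 'e']
'd': index 0 in ['d', 'e'] -> ['d', 'e']
'e': index 1 in ['d', 'e'] -> ['e', 'd']
'd': index 1 in ['e', 'd'] -> ['d', 'e']
'e': index 1 in ['d', 'e'] -> ['e', 'd']
'd': index 1 in ['e', 'd'] -> ['d', 'e']
'd': index 0 in ['d', 'e'] -> ['d', 'e']


Output: [0, 0, 0, 0, 1, 1, 1, 1, 0]


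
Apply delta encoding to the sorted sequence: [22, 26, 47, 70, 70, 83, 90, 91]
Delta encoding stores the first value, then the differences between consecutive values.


First value: 22
Deltas:
  26 - 22 = 4
  47 - 26 = 21
  70 - 47 = 23
  70 - 70 = 0
  83 - 70 = 13
  90 - 83 = 7
  91 - 90 = 1


Delta encoded: [22, 4, 21, 23, 0, 13, 7, 1]


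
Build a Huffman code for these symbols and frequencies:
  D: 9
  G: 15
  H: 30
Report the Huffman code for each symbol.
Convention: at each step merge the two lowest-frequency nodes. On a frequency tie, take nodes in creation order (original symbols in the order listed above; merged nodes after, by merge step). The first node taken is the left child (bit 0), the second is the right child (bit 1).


Huffman tree construction:
Step 1: Merge D(9) + G(15) = 24
Step 2: Merge (D+G)(24) + H(30) = 54
Read each symbol's code off the tree from the root (left child = 0, right child = 1).

Codes:
  D: 00 (length 2)
  G: 01 (length 2)
  H: 1 (length 1)
Average code length: 78/54 = 1.4444 bits/symbol


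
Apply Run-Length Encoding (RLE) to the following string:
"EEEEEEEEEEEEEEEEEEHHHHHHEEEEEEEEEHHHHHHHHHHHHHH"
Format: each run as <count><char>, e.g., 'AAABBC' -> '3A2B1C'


Scanning runs left to right:
  i=0: run of 'E' x 18 -> '18E'
  i=18: run of 'H' x 6 -> '6H'
  i=24: run of 'E' x 9 -> '9E'
  i=33: run of 'H' x 14 -> '14H'

RLE = 18E6H9E14H


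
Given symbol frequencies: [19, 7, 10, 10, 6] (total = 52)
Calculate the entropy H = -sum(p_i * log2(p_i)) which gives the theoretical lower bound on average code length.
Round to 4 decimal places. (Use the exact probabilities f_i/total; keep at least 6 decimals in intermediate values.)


Per-symbol terms -p_i * log2(p_i) with p_i = f_i/52:
  p = 19/52 = 0.365385: log2(p) = -1.452512, -p*log2(p) = 0.530726
  p = 7/52 = 0.134615: log2(p) = -2.893085, -p*log2(p) = 0.389454
  p = 10/52 = 0.192308: log2(p) = -2.378512, -p*log2(p) = 0.457406
  p = 10/52 = 0.192308: log2(p) = -2.378512, -p*log2(p) = 0.457406
  p = 6/52 = 0.115385: log2(p) = -3.115477, -p*log2(p) = 0.359478
H = 0.530726 + 0.389454 + 0.457406 + 0.457406 + 0.359478 = 2.194470

H = 2.1945 bits/symbol


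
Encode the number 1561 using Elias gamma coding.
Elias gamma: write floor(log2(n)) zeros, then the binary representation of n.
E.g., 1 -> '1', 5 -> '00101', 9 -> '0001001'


num_bits = floor(log2(1561)) + 1 = 11
leading_zeros = num_bits - 1 = 10
binary(1561) = 11000011001

Elias gamma(1561) = '0000000000' + '11000011001' = 000000000011000011001 (21 bits)


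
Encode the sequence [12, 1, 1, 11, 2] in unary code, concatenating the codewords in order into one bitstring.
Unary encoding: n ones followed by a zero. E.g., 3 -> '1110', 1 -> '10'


Encode each number as n ones followed by a terminating 0:
  12 -> 1111111111110 (13 bits)
  1 -> 10 (2 bits)
  1 -> 10 (2 bits)
  11 -> 111111111110 (12 bits)
  2 -> 110 (3 bits)
Total length = 13 + 2 + 2 + 12 + 3 = 32 bits.

Unary([12, 1, 1, 11, 2]) = 11111111111101010111111111110110 (32 bits)


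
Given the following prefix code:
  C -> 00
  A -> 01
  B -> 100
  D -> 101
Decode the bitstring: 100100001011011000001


Decoding step by step:
Bits 100 -> B
Bits 100 -> B
Bits 00 -> C
Bits 101 -> D
Bits 101 -> D
Bits 100 -> B
Bits 00 -> C
Bits 01 -> A


Decoded message: BBCDDBCA
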